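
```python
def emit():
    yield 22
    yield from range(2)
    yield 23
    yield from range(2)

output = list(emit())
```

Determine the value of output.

Step 1: Trace yields in order:
  yield 22
  yield 0
  yield 1
  yield 23
  yield 0
  yield 1
Therefore output = [22, 0, 1, 23, 0, 1].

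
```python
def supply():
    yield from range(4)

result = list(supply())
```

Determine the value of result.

Step 1: yield from delegates to the iterable, yielding each element.
Step 2: Collected values: [0, 1, 2, 3].
Therefore result = [0, 1, 2, 3].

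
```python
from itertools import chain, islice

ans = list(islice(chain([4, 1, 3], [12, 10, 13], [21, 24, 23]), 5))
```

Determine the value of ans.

Step 1: chain([4, 1, 3], [12, 10, 13], [21, 24, 23]) = [4, 1, 3, 12, 10, 13, 21, 24, 23].
Step 2: islice takes first 5 elements: [4, 1, 3, 12, 10].
Therefore ans = [4, 1, 3, 12, 10].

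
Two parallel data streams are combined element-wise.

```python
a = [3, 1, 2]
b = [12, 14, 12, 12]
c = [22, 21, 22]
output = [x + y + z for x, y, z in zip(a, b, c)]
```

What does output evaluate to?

Step 1: zip three lists (truncates to shortest, len=3):
  3 + 12 + 22 = 37
  1 + 14 + 21 = 36
  2 + 12 + 22 = 36
Therefore output = [37, 36, 36].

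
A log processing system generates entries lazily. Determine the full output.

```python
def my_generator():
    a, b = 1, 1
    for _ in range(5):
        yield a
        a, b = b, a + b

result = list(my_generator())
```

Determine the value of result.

Step 1: Fibonacci-like sequence starting with a=1, b=1:
  Iteration 1: yield a=1, then a,b = 1,2
  Iteration 2: yield a=1, then a,b = 2,3
  Iteration 3: yield a=2, then a,b = 3,5
  Iteration 4: yield a=3, then a,b = 5,8
  Iteration 5: yield a=5, then a,b = 8,13
Therefore result = [1, 1, 2, 3, 5].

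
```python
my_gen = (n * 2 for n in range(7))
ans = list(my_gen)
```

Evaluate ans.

Step 1: For each n in range(7), compute n*2:
  n=0: 0*2 = 0
  n=1: 1*2 = 2
  n=2: 2*2 = 4
  n=3: 3*2 = 6
  n=4: 4*2 = 8
  n=5: 5*2 = 10
  n=6: 6*2 = 12
Therefore ans = [0, 2, 4, 6, 8, 10, 12].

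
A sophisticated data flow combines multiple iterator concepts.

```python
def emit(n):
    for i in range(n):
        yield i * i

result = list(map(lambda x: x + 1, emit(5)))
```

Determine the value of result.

Step 1: emit(5) yields squares: [0, 1, 4, 9, 16].
Step 2: map adds 1 to each: [1, 2, 5, 10, 17].
Therefore result = [1, 2, 5, 10, 17].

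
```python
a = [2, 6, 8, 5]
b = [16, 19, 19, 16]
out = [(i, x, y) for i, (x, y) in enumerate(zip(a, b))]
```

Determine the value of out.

Step 1: enumerate(zip(a, b)) gives index with paired elements:
  i=0: (2, 16)
  i=1: (6, 19)
  i=2: (8, 19)
  i=3: (5, 16)
Therefore out = [(0, 2, 16), (1, 6, 19), (2, 8, 19), (3, 5, 16)].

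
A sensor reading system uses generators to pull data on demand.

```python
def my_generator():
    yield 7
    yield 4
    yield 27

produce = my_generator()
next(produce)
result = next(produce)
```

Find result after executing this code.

Step 1: my_generator() creates a generator.
Step 2: next(produce) yields 7 (consumed and discarded).
Step 3: next(produce) yields 4, assigned to result.
Therefore result = 4.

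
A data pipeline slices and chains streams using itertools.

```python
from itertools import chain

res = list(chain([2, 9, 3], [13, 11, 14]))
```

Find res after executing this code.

Step 1: chain() concatenates iterables: [2, 9, 3] + [13, 11, 14].
Therefore res = [2, 9, 3, 13, 11, 14].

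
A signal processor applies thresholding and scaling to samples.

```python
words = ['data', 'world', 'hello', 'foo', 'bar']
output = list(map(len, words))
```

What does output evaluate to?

Step 1: Map len() to each word:
  'data' -> 4
  'world' -> 5
  'hello' -> 5
  'foo' -> 3
  'bar' -> 3
Therefore output = [4, 5, 5, 3, 3].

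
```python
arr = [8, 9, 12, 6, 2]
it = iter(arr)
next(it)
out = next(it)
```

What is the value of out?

Step 1: Create iterator over [8, 9, 12, 6, 2].
Step 2: next() consumes 8.
Step 3: next() returns 9.
Therefore out = 9.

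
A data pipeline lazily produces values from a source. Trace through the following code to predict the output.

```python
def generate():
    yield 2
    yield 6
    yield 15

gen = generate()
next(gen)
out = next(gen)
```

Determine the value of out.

Step 1: generate() creates a generator.
Step 2: next(gen) yields 2 (consumed and discarded).
Step 3: next(gen) yields 6, assigned to out.
Therefore out = 6.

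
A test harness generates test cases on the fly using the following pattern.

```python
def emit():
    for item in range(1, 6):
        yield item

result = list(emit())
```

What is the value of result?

Step 1: The generator yields each value from range(1, 6).
Step 2: list() consumes all yields: [1, 2, 3, 4, 5].
Therefore result = [1, 2, 3, 4, 5].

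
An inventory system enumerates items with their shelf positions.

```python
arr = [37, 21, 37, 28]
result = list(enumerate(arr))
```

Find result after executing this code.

Step 1: enumerate pairs each element with its index:
  (0, 37)
  (1, 21)
  (2, 37)
  (3, 28)
Therefore result = [(0, 37), (1, 21), (2, 37), (3, 28)].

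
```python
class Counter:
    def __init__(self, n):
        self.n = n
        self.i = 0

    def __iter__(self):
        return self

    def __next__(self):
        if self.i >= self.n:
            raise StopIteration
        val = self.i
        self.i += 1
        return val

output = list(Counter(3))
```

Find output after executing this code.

Step 1: Counter(3) creates an iterator counting 0 to 2.
Step 2: list() consumes all values: [0, 1, 2].
Therefore output = [0, 1, 2].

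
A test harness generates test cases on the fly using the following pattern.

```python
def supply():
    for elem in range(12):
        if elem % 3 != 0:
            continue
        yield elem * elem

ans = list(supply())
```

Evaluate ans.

Step 1: Only yield elem**2 when elem is divisible by 3:
  elem=0: 0 % 3 == 0, yield 0**2 = 0
  elem=3: 3 % 3 == 0, yield 3**2 = 9
  elem=6: 6 % 3 == 0, yield 6**2 = 36
  elem=9: 9 % 3 == 0, yield 9**2 = 81
Therefore ans = [0, 9, 36, 81].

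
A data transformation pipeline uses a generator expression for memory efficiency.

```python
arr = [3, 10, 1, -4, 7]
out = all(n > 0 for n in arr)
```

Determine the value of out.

Step 1: Check n > 0 for each element in [3, 10, 1, -4, 7]:
  3 > 0: True
  10 > 0: True
  1 > 0: True
  -4 > 0: False
  7 > 0: True
Step 2: all() returns False.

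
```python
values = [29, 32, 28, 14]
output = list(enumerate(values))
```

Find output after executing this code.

Step 1: enumerate pairs each element with its index:
  (0, 29)
  (1, 32)
  (2, 28)
  (3, 14)
Therefore output = [(0, 29), (1, 32), (2, 28), (3, 14)].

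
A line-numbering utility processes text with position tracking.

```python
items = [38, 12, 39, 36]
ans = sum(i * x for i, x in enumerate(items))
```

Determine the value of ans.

Step 1: Compute i * x for each (i, x) in enumerate([38, 12, 39, 36]):
  i=0, x=38: 0*38 = 0
  i=1, x=12: 1*12 = 12
  i=2, x=39: 2*39 = 78
  i=3, x=36: 3*36 = 108
Step 2: sum = 0 + 12 + 78 + 108 = 198.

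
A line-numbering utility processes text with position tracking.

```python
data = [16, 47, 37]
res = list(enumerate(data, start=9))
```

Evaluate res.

Step 1: enumerate with start=9:
  (9, 16)
  (10, 47)
  (11, 37)
Therefore res = [(9, 16), (10, 47), (11, 37)].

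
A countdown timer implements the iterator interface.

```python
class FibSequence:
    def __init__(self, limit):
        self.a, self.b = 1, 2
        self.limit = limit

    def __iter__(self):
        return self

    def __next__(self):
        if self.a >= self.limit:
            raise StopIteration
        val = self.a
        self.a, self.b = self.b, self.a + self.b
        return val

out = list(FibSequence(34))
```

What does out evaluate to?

Step 1: Fibonacci-like sequence (a=1, b=2) until >= 34:
  Yield 1, then a,b = 2,3
  Yield 2, then a,b = 3,5
  Yield 3, then a,b = 5,8
  Yield 5, then a,b = 8,13
  Yield 8, then a,b = 13,21
  Yield 13, then a,b = 21,34
  Yield 21, then a,b = 34,55
Step 2: 34 >= 34, stop.
Therefore out = [1, 2, 3, 5, 8, 13, 21].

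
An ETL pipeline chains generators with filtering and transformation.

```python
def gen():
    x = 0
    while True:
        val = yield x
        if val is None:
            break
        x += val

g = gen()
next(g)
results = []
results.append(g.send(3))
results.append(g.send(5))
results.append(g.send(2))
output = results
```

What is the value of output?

Step 1: next(g) -> yield 0.
Step 2: send(3) -> x = 3, yield 3.
Step 3: send(5) -> x = 8, yield 8.
Step 4: send(2) -> x = 10, yield 10.
Therefore output = [3, 8, 10].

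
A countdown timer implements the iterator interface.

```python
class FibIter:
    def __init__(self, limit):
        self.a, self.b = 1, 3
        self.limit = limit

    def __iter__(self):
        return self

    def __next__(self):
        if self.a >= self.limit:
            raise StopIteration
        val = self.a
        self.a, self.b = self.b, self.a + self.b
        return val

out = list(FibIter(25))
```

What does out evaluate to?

Step 1: Fibonacci-like sequence (a=1, b=3) until >= 25:
  Yield 1, then a,b = 3,4
  Yield 3, then a,b = 4,7
  Yield 4, then a,b = 7,11
  Yield 7, then a,b = 11,18
  Yield 11, then a,b = 18,29
  Yield 18, then a,b = 29,47
Step 2: 29 >= 25, stop.
Therefore out = [1, 3, 4, 7, 11, 18].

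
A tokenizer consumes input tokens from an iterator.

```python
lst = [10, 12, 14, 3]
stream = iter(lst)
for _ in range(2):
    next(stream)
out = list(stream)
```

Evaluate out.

Step 1: Create iterator over [10, 12, 14, 3].
Step 2: Advance 2 positions (consuming [10, 12]).
Step 3: list() collects remaining elements: [14, 3].
Therefore out = [14, 3].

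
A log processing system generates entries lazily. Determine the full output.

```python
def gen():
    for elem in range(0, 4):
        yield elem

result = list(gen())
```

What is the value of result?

Step 1: The generator yields each value from range(0, 4).
Step 2: list() consumes all yields: [0, 1, 2, 3].
Therefore result = [0, 1, 2, 3].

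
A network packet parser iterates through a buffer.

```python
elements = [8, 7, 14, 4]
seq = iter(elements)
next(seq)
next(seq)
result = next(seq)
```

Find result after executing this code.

Step 1: Create iterator over [8, 7, 14, 4].
Step 2: next() consumes 8.
Step 3: next() consumes 7.
Step 4: next() returns 14.
Therefore result = 14.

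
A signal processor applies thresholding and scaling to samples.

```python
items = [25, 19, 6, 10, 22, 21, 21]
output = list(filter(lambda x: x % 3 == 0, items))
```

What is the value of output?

Step 1: Filter elements divisible by 3:
  25 % 3 = 1: removed
  19 % 3 = 1: removed
  6 % 3 = 0: kept
  10 % 3 = 1: removed
  22 % 3 = 1: removed
  21 % 3 = 0: kept
  21 % 3 = 0: kept
Therefore output = [6, 21, 21].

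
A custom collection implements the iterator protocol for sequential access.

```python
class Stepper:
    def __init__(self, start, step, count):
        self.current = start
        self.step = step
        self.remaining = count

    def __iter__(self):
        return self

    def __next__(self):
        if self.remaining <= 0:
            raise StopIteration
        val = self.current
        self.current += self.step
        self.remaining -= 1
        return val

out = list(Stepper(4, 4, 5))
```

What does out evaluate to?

Step 1: Stepper starts at 4, increments by 4, for 5 steps:
  Yield 4, then current += 4
  Yield 8, then current += 4
  Yield 12, then current += 4
  Yield 16, then current += 4
  Yield 20, then current += 4
Therefore out = [4, 8, 12, 16, 20].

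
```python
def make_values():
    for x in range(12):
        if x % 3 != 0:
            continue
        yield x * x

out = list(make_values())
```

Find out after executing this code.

Step 1: Only yield x**2 when x is divisible by 3:
  x=0: 0 % 3 == 0, yield 0**2 = 0
  x=3: 3 % 3 == 0, yield 3**2 = 9
  x=6: 6 % 3 == 0, yield 6**2 = 36
  x=9: 9 % 3 == 0, yield 9**2 = 81
Therefore out = [0, 9, 36, 81].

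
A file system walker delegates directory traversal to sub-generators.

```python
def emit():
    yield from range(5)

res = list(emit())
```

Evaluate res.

Step 1: yield from delegates to the iterable, yielding each element.
Step 2: Collected values: [0, 1, 2, 3, 4].
Therefore res = [0, 1, 2, 3, 4].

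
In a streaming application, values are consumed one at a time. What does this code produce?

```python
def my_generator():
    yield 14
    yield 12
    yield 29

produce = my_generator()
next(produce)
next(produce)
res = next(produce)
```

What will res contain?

Step 1: my_generator() creates a generator.
Step 2: next(produce) yields 14 (consumed and discarded).
Step 3: next(produce) yields 12 (consumed and discarded).
Step 4: next(produce) yields 29, assigned to res.
Therefore res = 29.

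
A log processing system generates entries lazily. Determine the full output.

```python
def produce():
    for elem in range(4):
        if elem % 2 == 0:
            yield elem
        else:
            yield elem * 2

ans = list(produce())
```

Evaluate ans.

Step 1: For each elem in range(4), yield elem if even, else elem*2:
  elem=0 (even): yield 0
  elem=1 (odd): yield 1*2 = 2
  elem=2 (even): yield 2
  elem=3 (odd): yield 3*2 = 6
Therefore ans = [0, 2, 2, 6].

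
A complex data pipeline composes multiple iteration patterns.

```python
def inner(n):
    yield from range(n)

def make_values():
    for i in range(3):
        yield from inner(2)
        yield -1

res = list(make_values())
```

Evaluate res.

Step 1: For each i in range(3):
  i=0: yield from inner(2) -> [0, 1], then yield -1
  i=1: yield from inner(2) -> [0, 1], then yield -1
  i=2: yield from inner(2) -> [0, 1], then yield -1
Therefore res = [0, 1, -1, 0, 1, -1, 0, 1, -1].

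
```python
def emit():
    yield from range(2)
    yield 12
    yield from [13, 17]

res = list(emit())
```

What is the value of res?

Step 1: Trace yields in order:
  yield 0
  yield 1
  yield 12
  yield 13
  yield 17
Therefore res = [0, 1, 12, 13, 17].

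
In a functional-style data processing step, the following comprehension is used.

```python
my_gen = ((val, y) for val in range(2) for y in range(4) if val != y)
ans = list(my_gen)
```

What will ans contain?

Step 1: Nested generator over range(2) x range(4) where val != y:
  (0, 0): excluded (val == y)
  (0, 1): included
  (0, 2): included
  (0, 3): included
  (1, 0): included
  (1, 1): excluded (val == y)
  (1, 2): included
  (1, 3): included
Therefore ans = [(0, 1), (0, 2), (0, 3), (1, 0), (1, 2), (1, 3)].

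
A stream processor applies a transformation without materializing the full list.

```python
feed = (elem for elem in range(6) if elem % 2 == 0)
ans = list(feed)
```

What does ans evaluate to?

Step 1: Filter range(6) keeping only even values:
  elem=0: even, included
  elem=1: odd, excluded
  elem=2: even, included
  elem=3: odd, excluded
  elem=4: even, included
  elem=5: odd, excluded
Therefore ans = [0, 2, 4].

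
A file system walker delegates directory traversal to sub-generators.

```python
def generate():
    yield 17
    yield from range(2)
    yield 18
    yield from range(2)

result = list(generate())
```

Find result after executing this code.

Step 1: Trace yields in order:
  yield 17
  yield 0
  yield 1
  yield 18
  yield 0
  yield 1
Therefore result = [17, 0, 1, 18, 0, 1].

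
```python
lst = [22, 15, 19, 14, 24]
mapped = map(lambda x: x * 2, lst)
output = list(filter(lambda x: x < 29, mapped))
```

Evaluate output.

Step 1: Map x * 2:
  22 -> 44
  15 -> 30
  19 -> 38
  14 -> 28
  24 -> 48
Step 2: Filter for < 29:
  44: removed
  30: removed
  38: removed
  28: kept
  48: removed
Therefore output = [28].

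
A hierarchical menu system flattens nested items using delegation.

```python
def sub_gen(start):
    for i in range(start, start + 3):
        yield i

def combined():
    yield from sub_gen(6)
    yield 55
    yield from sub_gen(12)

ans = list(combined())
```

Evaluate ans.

Step 1: combined() delegates to sub_gen(6):
  yield 6
  yield 7
  yield 8
Step 2: yield 55
Step 3: Delegates to sub_gen(12):
  yield 12
  yield 13
  yield 14
Therefore ans = [6, 7, 8, 55, 12, 13, 14].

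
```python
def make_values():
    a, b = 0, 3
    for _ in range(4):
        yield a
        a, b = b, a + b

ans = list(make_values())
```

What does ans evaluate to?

Step 1: Fibonacci-like sequence starting with a=0, b=3:
  Iteration 1: yield a=0, then a,b = 3,3
  Iteration 2: yield a=3, then a,b = 3,6
  Iteration 3: yield a=3, then a,b = 6,9
  Iteration 4: yield a=6, then a,b = 9,15
Therefore ans = [0, 3, 3, 6].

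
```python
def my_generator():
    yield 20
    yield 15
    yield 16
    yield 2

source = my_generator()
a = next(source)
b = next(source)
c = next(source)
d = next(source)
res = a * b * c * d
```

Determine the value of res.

Step 1: Create generator and consume all values:
  a = next(source) = 20
  b = next(source) = 15
  c = next(source) = 16
  d = next(source) = 2
Step 2: res = 20 * 15 * 16 * 2 = 9600.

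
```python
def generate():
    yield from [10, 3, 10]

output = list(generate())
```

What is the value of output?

Step 1: yield from delegates to the iterable, yielding each element.
Step 2: Collected values: [10, 3, 10].
Therefore output = [10, 3, 10].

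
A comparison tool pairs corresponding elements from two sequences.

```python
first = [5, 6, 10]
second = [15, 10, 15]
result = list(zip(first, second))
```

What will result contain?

Step 1: zip pairs elements at same index:
  Index 0: (5, 15)
  Index 1: (6, 10)
  Index 2: (10, 15)
Therefore result = [(5, 15), (6, 10), (10, 15)].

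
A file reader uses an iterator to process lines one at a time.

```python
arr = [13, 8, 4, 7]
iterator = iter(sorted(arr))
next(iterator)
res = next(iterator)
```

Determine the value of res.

Step 1: sorted([13, 8, 4, 7]) = [4, 7, 8, 13].
Step 2: Create iterator and skip 1 elements.
Step 3: next() returns 7.
Therefore res = 7.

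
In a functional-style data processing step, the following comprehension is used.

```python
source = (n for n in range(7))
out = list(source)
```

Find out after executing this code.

Step 1: Generator expression iterates range(7): [0, 1, 2, 3, 4, 5, 6].
Step 2: list() collects all values.
Therefore out = [0, 1, 2, 3, 4, 5, 6].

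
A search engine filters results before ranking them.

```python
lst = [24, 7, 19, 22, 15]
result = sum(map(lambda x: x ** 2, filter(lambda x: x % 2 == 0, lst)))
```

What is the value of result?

Step 1: Filter even numbers from [24, 7, 19, 22, 15]: [24, 22]
Step 2: Square each: [576, 484]
Step 3: Sum = 1060.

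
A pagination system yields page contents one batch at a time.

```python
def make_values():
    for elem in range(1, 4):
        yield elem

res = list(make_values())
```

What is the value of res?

Step 1: The generator yields each value from range(1, 4).
Step 2: list() consumes all yields: [1, 2, 3].
Therefore res = [1, 2, 3].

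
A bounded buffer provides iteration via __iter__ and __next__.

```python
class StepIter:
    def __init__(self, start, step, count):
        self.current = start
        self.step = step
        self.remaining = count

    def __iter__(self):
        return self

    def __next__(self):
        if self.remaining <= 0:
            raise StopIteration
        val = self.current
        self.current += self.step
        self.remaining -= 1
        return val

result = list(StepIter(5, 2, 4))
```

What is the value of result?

Step 1: StepIter starts at 5, increments by 2, for 4 steps:
  Yield 5, then current += 2
  Yield 7, then current += 2
  Yield 9, then current += 2
  Yield 11, then current += 2
Therefore result = [5, 7, 9, 11].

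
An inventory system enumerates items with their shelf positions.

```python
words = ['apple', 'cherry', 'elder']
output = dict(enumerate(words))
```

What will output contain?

Step 1: enumerate pairs indices with words:
  0 -> 'apple'
  1 -> 'cherry'
  2 -> 'elder'
Therefore output = {0: 'apple', 1: 'cherry', 2: 'elder'}.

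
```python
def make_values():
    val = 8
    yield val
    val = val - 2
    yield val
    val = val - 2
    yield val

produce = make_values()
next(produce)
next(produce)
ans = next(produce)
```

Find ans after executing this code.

Step 1: Trace through generator execution:
  Yield 1: val starts at 8, yield 8
  Yield 2: val = 8 - 2 = 6, yield 6
  Yield 3: val = 6 - 2 = 4, yield 4
Step 2: First next() gets 8, second next() gets the second value, third next() yields 4.
Therefore ans = 4.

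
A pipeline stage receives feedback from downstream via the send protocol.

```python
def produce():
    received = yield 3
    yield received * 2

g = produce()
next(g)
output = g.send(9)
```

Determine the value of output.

Step 1: next(g) advances to first yield, producing 3.
Step 2: send(9) resumes, received = 9.
Step 3: yield received * 2 = 9 * 2 = 18.
Therefore output = 18.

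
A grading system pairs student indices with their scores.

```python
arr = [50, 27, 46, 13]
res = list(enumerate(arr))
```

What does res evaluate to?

Step 1: enumerate pairs each element with its index:
  (0, 50)
  (1, 27)
  (2, 46)
  (3, 13)
Therefore res = [(0, 50), (1, 27), (2, 46), (3, 13)].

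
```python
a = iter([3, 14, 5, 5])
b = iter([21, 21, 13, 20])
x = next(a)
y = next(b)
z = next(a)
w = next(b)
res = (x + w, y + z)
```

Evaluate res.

Step 1: a iterates [3, 14, 5, 5], b iterates [21, 21, 13, 20].
Step 2: x = next(a) = 3, y = next(b) = 21.
Step 3: z = next(a) = 14, w = next(b) = 21.
Step 4: res = (3 + 21, 21 + 14) = (24, 35).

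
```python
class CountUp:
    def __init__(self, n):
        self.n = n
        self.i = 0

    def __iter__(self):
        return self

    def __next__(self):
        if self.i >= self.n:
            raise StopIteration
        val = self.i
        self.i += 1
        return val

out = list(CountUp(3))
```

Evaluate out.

Step 1: CountUp(3) creates an iterator counting 0 to 2.
Step 2: list() consumes all values: [0, 1, 2].
Therefore out = [0, 1, 2].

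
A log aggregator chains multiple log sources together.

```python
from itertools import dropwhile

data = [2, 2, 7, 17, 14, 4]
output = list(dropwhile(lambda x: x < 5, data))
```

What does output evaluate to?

Step 1: dropwhile drops elements while < 5:
  2 < 5: dropped
  2 < 5: dropped
  7: kept (dropping stopped)
Step 2: Remaining elements kept regardless of condition.
Therefore output = [7, 17, 14, 4].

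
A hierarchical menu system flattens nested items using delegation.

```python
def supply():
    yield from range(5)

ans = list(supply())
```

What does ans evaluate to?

Step 1: yield from delegates to the iterable, yielding each element.
Step 2: Collected values: [0, 1, 2, 3, 4].
Therefore ans = [0, 1, 2, 3, 4].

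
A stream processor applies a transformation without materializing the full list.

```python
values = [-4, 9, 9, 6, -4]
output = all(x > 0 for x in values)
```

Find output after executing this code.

Step 1: Check x > 0 for each element in [-4, 9, 9, 6, -4]:
  -4 > 0: False
  9 > 0: True
  9 > 0: True
  6 > 0: True
  -4 > 0: False
Step 2: all() returns False.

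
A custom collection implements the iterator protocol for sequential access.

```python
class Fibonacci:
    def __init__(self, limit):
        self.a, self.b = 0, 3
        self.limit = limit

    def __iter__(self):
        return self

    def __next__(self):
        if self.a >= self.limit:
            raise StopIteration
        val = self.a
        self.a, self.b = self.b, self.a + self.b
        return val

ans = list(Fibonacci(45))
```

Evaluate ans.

Step 1: Fibonacci-like sequence (a=0, b=3) until >= 45:
  Yield 0, then a,b = 3,3
  Yield 3, then a,b = 3,6
  Yield 3, then a,b = 6,9
  Yield 6, then a,b = 9,15
  Yield 9, then a,b = 15,24
  Yield 15, then a,b = 24,39
  Yield 24, then a,b = 39,63
  Yield 39, then a,b = 63,102
Step 2: 63 >= 45, stop.
Therefore ans = [0, 3, 3, 6, 9, 15, 24, 39].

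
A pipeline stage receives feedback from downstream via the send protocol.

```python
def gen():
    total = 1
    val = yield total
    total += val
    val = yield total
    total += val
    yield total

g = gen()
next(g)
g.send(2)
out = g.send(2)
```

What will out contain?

Step 1: next() -> yield total=1.
Step 2: send(2) -> val=2, total = 1+2 = 3, yield 3.
Step 3: send(2) -> val=2, total = 3+2 = 5, yield 5.
Therefore out = 5.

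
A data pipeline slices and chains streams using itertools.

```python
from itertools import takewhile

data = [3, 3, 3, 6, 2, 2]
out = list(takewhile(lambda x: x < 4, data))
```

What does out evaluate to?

Step 1: takewhile stops at first element >= 4:
  3 < 4: take
  3 < 4: take
  3 < 4: take
  6 >= 4: stop
Therefore out = [3, 3, 3].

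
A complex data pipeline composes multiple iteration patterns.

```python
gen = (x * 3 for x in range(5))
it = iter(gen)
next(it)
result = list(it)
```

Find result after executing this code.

Step 1: Generator produces [0, 3, 6, 9, 12].
Step 2: next(it) consumes first element (0).
Step 3: list(it) collects remaining: [3, 6, 9, 12].
Therefore result = [3, 6, 9, 12].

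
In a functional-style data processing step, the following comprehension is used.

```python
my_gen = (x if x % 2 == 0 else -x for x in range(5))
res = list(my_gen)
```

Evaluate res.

Step 1: For each x in range(5), yield x if even, else -x:
  x=0: even, yield 0
  x=1: odd, yield -1
  x=2: even, yield 2
  x=3: odd, yield -3
  x=4: even, yield 4
Therefore res = [0, -1, 2, -3, 4].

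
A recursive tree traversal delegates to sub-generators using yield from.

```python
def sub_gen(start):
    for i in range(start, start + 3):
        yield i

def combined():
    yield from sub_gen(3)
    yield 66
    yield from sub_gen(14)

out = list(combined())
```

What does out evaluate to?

Step 1: combined() delegates to sub_gen(3):
  yield 3
  yield 4
  yield 5
Step 2: yield 66
Step 3: Delegates to sub_gen(14):
  yield 14
  yield 15
  yield 16
Therefore out = [3, 4, 5, 66, 14, 15, 16].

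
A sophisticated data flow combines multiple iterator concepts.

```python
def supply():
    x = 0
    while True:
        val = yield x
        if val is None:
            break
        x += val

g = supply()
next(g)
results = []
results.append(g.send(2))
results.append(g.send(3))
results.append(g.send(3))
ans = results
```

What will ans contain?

Step 1: next(g) -> yield 0.
Step 2: send(2) -> x = 2, yield 2.
Step 3: send(3) -> x = 5, yield 5.
Step 4: send(3) -> x = 8, yield 8.
Therefore ans = [2, 5, 8].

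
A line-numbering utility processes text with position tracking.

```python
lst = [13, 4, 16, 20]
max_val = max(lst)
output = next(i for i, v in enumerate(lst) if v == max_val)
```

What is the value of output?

Step 1: max([13, 4, 16, 20]) = 20.
Step 2: Find first index where value == 20:
  Index 0: 13 != 20
  Index 1: 4 != 20
  Index 2: 16 != 20
  Index 3: 20 == 20, found!
Therefore output = 3.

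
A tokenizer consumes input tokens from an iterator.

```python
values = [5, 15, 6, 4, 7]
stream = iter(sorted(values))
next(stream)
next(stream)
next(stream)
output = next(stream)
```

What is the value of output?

Step 1: sorted([5, 15, 6, 4, 7]) = [4, 5, 6, 7, 15].
Step 2: Create iterator and skip 3 elements.
Step 3: next() returns 7.
Therefore output = 7.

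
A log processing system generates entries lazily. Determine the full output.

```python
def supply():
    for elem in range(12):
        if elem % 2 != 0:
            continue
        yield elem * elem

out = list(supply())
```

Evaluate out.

Step 1: Only yield elem**2 when elem is divisible by 2:
  elem=0: 0 % 2 == 0, yield 0**2 = 0
  elem=2: 2 % 2 == 0, yield 2**2 = 4
  elem=4: 4 % 2 == 0, yield 4**2 = 16
  elem=6: 6 % 2 == 0, yield 6**2 = 36
  elem=8: 8 % 2 == 0, yield 8**2 = 64
  elem=10: 10 % 2 == 0, yield 10**2 = 100
Therefore out = [0, 4, 16, 36, 64, 100].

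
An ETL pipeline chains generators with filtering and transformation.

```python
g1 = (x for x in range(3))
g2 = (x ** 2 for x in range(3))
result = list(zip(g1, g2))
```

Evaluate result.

Step 1: g1 produces [0, 1, 2].
Step 2: g2 produces [0, 1, 4].
Step 3: zip pairs them: [(0, 0), (1, 1), (2, 4)].
Therefore result = [(0, 0), (1, 1), (2, 4)].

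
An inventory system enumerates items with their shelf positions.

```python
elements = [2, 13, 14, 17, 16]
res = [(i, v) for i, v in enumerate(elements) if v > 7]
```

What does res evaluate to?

Step 1: Filter enumerate([2, 13, 14, 17, 16]) keeping v > 7:
  (0, 2): 2 <= 7, excluded
  (1, 13): 13 > 7, included
  (2, 14): 14 > 7, included
  (3, 17): 17 > 7, included
  (4, 16): 16 > 7, included
Therefore res = [(1, 13), (2, 14), (3, 17), (4, 16)].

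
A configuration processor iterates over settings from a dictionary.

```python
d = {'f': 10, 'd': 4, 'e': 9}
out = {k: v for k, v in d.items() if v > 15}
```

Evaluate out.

Step 1: Filter items where value > 15:
  'f': 10 <= 15: removed
  'd': 4 <= 15: removed
  'e': 9 <= 15: removed
Therefore out = {}.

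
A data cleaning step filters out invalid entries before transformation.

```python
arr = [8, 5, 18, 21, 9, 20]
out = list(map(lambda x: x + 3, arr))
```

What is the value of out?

Step 1: Apply lambda x: x + 3 to each element:
  8 -> 11
  5 -> 8
  18 -> 21
  21 -> 24
  9 -> 12
  20 -> 23
Therefore out = [11, 8, 21, 24, 12, 23].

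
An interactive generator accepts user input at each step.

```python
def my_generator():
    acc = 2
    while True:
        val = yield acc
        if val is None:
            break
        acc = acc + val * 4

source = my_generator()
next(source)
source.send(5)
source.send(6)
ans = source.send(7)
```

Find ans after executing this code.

Step 1: next() -> yield acc=2.
Step 2: send(5) -> val=5, acc = 2 + 5*4 = 22, yield 22.
Step 3: send(6) -> val=6, acc = 22 + 6*4 = 46, yield 46.
Step 4: send(7) -> val=7, acc = 46 + 7*4 = 74, yield 74.
Therefore ans = 74.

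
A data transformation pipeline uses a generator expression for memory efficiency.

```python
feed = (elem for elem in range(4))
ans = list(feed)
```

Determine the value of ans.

Step 1: Generator expression iterates range(4): [0, 1, 2, 3].
Step 2: list() collects all values.
Therefore ans = [0, 1, 2, 3].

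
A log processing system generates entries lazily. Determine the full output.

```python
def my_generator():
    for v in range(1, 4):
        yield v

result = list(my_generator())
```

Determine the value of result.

Step 1: The generator yields each value from range(1, 4).
Step 2: list() consumes all yields: [1, 2, 3].
Therefore result = [1, 2, 3].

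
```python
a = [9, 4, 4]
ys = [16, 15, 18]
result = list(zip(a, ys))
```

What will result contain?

Step 1: zip pairs elements at same index:
  Index 0: (9, 16)
  Index 1: (4, 15)
  Index 2: (4, 18)
Therefore result = [(9, 16), (4, 15), (4, 18)].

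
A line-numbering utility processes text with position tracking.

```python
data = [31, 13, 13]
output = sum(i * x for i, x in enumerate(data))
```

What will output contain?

Step 1: Compute i * x for each (i, x) in enumerate([31, 13, 13]):
  i=0, x=31: 0*31 = 0
  i=1, x=13: 1*13 = 13
  i=2, x=13: 2*13 = 26
Step 2: sum = 0 + 13 + 26 = 39.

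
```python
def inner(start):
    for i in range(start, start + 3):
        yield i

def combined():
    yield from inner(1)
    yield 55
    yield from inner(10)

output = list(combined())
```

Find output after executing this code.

Step 1: combined() delegates to inner(1):
  yield 1
  yield 2
  yield 3
Step 2: yield 55
Step 3: Delegates to inner(10):
  yield 10
  yield 11
  yield 12
Therefore output = [1, 2, 3, 55, 10, 11, 12].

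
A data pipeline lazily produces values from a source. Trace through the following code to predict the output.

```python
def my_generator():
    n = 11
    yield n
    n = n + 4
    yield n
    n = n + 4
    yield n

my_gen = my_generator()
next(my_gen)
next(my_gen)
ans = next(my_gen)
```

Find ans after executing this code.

Step 1: Trace through generator execution:
  Yield 1: n starts at 11, yield 11
  Yield 2: n = 11 + 4 = 15, yield 15
  Yield 3: n = 15 + 4 = 19, yield 19
Step 2: First next() gets 11, second next() gets the second value, third next() yields 19.
Therefore ans = 19.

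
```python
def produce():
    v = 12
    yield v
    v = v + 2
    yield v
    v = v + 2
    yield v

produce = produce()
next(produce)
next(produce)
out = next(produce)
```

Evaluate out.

Step 1: Trace through generator execution:
  Yield 1: v starts at 12, yield 12
  Yield 2: v = 12 + 2 = 14, yield 14
  Yield 3: v = 14 + 2 = 16, yield 16
Step 2: First next() gets 12, second next() gets the second value, third next() yields 16.
Therefore out = 16.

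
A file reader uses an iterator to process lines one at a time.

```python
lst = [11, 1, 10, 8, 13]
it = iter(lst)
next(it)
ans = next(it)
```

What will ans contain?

Step 1: Create iterator over [11, 1, 10, 8, 13].
Step 2: next() consumes 11.
Step 3: next() returns 1.
Therefore ans = 1.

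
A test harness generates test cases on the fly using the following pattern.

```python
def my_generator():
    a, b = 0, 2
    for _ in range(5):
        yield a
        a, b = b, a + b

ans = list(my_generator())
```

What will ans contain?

Step 1: Fibonacci-like sequence starting with a=0, b=2:
  Iteration 1: yield a=0, then a,b = 2,2
  Iteration 2: yield a=2, then a,b = 2,4
  Iteration 3: yield a=2, then a,b = 4,6
  Iteration 4: yield a=4, then a,b = 6,10
  Iteration 5: yield a=6, then a,b = 10,16
Therefore ans = [0, 2, 2, 4, 6].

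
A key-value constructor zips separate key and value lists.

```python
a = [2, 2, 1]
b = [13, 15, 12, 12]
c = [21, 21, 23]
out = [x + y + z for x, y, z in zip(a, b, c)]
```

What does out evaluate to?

Step 1: zip three lists (truncates to shortest, len=3):
  2 + 13 + 21 = 36
  2 + 15 + 21 = 38
  1 + 12 + 23 = 36
Therefore out = [36, 38, 36].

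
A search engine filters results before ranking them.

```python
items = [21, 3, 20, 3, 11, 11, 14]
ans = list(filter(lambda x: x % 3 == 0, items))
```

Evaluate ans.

Step 1: Filter elements divisible by 3:
  21 % 3 = 0: kept
  3 % 3 = 0: kept
  20 % 3 = 2: removed
  3 % 3 = 0: kept
  11 % 3 = 2: removed
  11 % 3 = 2: removed
  14 % 3 = 2: removed
Therefore ans = [21, 3, 3].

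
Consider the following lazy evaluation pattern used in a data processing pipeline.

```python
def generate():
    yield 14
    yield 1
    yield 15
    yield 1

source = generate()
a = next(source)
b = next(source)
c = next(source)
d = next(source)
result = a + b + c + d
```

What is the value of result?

Step 1: Create generator and consume all values:
  a = next(source) = 14
  b = next(source) = 1
  c = next(source) = 15
  d = next(source) = 1
Step 2: result = 14 + 1 + 15 + 1 = 31.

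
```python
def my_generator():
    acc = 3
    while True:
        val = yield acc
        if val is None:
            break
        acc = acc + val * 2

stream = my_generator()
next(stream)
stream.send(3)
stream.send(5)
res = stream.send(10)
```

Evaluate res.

Step 1: next() -> yield acc=3.
Step 2: send(3) -> val=3, acc = 3 + 3*2 = 9, yield 9.
Step 3: send(5) -> val=5, acc = 9 + 5*2 = 19, yield 19.
Step 4: send(10) -> val=10, acc = 19 + 10*2 = 39, yield 39.
Therefore res = 39.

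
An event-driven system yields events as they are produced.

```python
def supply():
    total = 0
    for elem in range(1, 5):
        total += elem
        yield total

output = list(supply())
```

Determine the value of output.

Step 1: Generator accumulates running sum:
  elem=1: total = 1, yield 1
  elem=2: total = 3, yield 3
  elem=3: total = 6, yield 6
  elem=4: total = 10, yield 10
Therefore output = [1, 3, 6, 10].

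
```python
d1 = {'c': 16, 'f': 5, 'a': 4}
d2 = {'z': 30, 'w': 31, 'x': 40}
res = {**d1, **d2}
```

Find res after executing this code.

Step 1: Merge d1 and d2 (d2 values override on key conflicts).
Step 2: d1 has keys ['c', 'f', 'a'], d2 has keys ['z', 'w', 'x'].
Therefore res = {'c': 16, 'f': 5, 'a': 4, 'z': 30, 'w': 31, 'x': 40}.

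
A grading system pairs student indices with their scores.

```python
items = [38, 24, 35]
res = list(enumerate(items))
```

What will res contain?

Step 1: enumerate pairs each element with its index:
  (0, 38)
  (1, 24)
  (2, 35)
Therefore res = [(0, 38), (1, 24), (2, 35)].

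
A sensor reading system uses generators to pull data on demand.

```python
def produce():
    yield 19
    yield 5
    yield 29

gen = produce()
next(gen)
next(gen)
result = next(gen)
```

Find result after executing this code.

Step 1: produce() creates a generator.
Step 2: next(gen) yields 19 (consumed and discarded).
Step 3: next(gen) yields 5 (consumed and discarded).
Step 4: next(gen) yields 29, assigned to result.
Therefore result = 29.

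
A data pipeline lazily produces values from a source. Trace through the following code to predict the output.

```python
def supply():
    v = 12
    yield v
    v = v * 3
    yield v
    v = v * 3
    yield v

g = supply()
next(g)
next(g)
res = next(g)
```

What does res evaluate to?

Step 1: Trace through generator execution:
  Yield 1: v starts at 12, yield 12
  Yield 2: v = 12 * 3 = 36, yield 36
  Yield 3: v = 36 * 3 = 108, yield 108
Step 2: First next() gets 12, second next() gets the second value, third next() yields 108.
Therefore res = 108.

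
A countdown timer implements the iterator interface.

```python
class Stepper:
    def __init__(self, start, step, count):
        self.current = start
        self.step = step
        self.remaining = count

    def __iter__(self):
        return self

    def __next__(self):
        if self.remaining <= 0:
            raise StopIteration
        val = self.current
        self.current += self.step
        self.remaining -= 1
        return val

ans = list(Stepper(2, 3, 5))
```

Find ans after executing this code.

Step 1: Stepper starts at 2, increments by 3, for 5 steps:
  Yield 2, then current += 3
  Yield 5, then current += 3
  Yield 8, then current += 3
  Yield 11, then current += 3
  Yield 14, then current += 3
Therefore ans = [2, 5, 8, 11, 14].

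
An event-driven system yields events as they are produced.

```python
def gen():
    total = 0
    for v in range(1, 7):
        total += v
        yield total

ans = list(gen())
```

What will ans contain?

Step 1: Generator accumulates running sum:
  v=1: total = 1, yield 1
  v=2: total = 3, yield 3
  v=3: total = 6, yield 6
  v=4: total = 10, yield 10
  v=5: total = 15, yield 15
  v=6: total = 21, yield 21
Therefore ans = [1, 3, 6, 10, 15, 21].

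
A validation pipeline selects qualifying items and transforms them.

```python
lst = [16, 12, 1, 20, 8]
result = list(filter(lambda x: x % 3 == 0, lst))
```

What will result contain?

Step 1: Filter elements divisible by 3:
  16 % 3 = 1: removed
  12 % 3 = 0: kept
  1 % 3 = 1: removed
  20 % 3 = 2: removed
  8 % 3 = 2: removed
Therefore result = [12].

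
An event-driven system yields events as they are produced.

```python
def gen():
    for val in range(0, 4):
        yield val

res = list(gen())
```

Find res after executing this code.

Step 1: The generator yields each value from range(0, 4).
Step 2: list() consumes all yields: [0, 1, 2, 3].
Therefore res = [0, 1, 2, 3].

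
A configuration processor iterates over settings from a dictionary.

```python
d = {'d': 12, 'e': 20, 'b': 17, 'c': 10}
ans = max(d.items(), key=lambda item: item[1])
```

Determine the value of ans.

Step 1: Find item with maximum value:
  ('d', 12)
  ('e', 20)
  ('b', 17)
  ('c', 10)
Step 2: Maximum value is 20 at key 'e'.
Therefore ans = ('e', 20).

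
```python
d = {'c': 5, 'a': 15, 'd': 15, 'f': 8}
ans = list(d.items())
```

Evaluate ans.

Step 1: d.items() returns (key, value) pairs in insertion order.
Therefore ans = [('c', 5), ('a', 15), ('d', 15), ('f', 8)].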